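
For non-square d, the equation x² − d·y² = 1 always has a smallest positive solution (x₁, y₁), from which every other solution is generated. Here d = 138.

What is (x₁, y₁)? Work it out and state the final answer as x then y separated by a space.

d=138: √d = [11; 1,2,1,22] (ℓ=4, even), read p_3/q_3
a_0=11:  p_0=11·1+0=11,  q_0=11·0+1=1
…
a_2=2:  p_2=2·12+11=35,  q_2=2·1+1=3
a_3=1:  p_3=1·35+12=47,  q_3=1·3+1=4
fundamental: x₁=47, y₁=4  (since 2209 − 138·16 = 1)

47 4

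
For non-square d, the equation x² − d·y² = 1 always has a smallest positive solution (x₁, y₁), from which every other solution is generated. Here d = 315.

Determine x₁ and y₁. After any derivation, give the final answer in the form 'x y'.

71 4

√315 = [17; 1,2,1,34, …], period ℓ=4 (even) → k=3
i=0: a=17 ⇒ p=17, q=1
…
i=2: a=2 ⇒ p=53, q=3
i=3: a=1 ⇒ p=71, q=4
→ (71, 4).  Check: 71²=5041, 315·4²=5040, difference 1.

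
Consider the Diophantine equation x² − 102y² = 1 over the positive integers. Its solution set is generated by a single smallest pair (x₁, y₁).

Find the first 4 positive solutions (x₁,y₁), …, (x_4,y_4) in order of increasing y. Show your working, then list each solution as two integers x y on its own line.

√102 → a₀=10, period (10,20); ℓ=2 even so k=1
i=0: a=10 ⇒ p=10, q=1
i=1: a=10 ⇒ p=101, q=10
→ (101, 10).  Check: 101²=10201, 102·10²=10200, difference 1.
(101+10√102)^2 = 20401 + 2020√102
(101+10√102)^3 = 4120901 + 408030√102
(101+10√102)^4 = 832401601 + 82420040√102

101 10
20401 2020
4120901 408030
832401601 82420040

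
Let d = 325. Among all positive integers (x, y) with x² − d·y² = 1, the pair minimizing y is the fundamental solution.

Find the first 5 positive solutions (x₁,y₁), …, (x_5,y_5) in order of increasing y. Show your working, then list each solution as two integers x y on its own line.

[18; 36] for √325; ℓ=1 ⇒ convergent index 1
a_0=18:  p_0=18·1+0=18,  q_0=18·0+1=1
a_1=36:  p_1=36·18+1=649,  q_1=36·1+0=36
fundamental: x₁=649, y₁=36  (since 421201 − 325·1296 = 1)
(649+36√325)^2 = 842401 + 46728√325
(649+36√325)^3 = 1093435849 + 60652908√325
(649+36√325)^4 = 1419278889601 + 78727427856√325
(649+36√325)^5 = 1842222905266249 + 102188140704180√325

649 36
842401 46728
1093435849 60652908
1419278889601 78727427856
1842222905266249 102188140704180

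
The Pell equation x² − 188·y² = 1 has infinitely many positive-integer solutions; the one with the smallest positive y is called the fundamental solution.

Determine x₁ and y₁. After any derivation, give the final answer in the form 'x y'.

√188 = [13; 1,2,2,6,2,2,1,26, …], period ℓ=8 (even) → k=7
k=0  a_k=13  p_k/q_k = 13/1
…
k=2  a_k=2  p_k/q_k = 41/3
k=3  a_k=2  p_k/q_k = 96/7
k=4  a_k=6  p_k/q_k = 617/45
k=5  a_k=2  p_k/q_k = 1330/97
k=6  a_k=2  p_k/q_k = 3277/239
k=7  a_k=1  p_k/q_k = 4607/336
fundamental: x₁=4607, y₁=336  (since 21224449 − 188·112896 = 1)

4607 336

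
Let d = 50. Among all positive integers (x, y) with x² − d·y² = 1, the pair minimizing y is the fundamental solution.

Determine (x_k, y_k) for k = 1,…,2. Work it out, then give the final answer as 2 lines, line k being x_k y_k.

d=50: √d = [7; 14] (ℓ=1, odd), read p_1/q_1
k=0  a_k=7  p_k/q_k = 7/1
k=1  a_k=14  p_k/q_k = 99/14
→ (99, 14).  Check: 99²=9801, 50·14²=9800, difference 1.
n=2: (99,14)∘(99,14) = (99·99+50·14·14, 99·14+14·99) = (19601,2772)

99 14
19601 2772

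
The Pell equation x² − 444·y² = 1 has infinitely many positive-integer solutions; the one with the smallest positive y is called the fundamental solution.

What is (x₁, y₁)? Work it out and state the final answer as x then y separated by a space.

295 14

√444 → a₀=21, period (14,42); ℓ=2 even so k=1
k=0  a_k=21  p_k/q_k = 21/1
k=1  a_k=14  p_k/q_k = 295/14
→ (295, 14).  Check: 295²=87025, 444·14²=87024, difference 1.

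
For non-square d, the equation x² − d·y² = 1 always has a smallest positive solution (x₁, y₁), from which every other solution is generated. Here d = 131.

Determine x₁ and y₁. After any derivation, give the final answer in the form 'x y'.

√131 = [11; 2,4,11,4,2,22, …], period ℓ=6 (even) → k=5
a_0=11:  p_0=11·1+0=11,  q_0=11·0+1=1
a_1=2:  p_1=2·11+1=23,  q_1=2·1+0=2
…
a_3=11:  p_3=11·103+23=1156,  q_3=11·9+2=101
a_4=4:  p_4=4·1156+103=4727,  q_4=4·101+9=413
a_5=2:  p_5=2·4727+1156=10610,  q_5=2·413+101=927
fundamental: x₁=10610, y₁=927  (since 112572100 − 131·859329 = 1)

10610 927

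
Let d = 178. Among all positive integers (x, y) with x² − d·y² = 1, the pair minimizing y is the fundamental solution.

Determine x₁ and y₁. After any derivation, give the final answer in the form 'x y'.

1601 120

d=178: √d = [13; 2,1,12,1,2,26] (ℓ=6, even), read p_5/q_5
a_0=13:  p_0=13·1+0=13,  q_0=13·0+1=1
a_1=2:  p_1=2·13+1=27,  q_1=2·1+0=2
a_2=1:  p_2=1·27+13=40,  q_2=1·2+1=3
a_3=12:  p_3=12·40+27=507,  q_3=12·3+2=38
a_4=1:  p_4=1·507+40=547,  q_4=1·38+3=41
a_5=2:  p_5=2·547+507=1601,  q_5=2·41+38=120
(x₁, y₁) = (1601, 120);  1601² − 178·120² = 1 ✓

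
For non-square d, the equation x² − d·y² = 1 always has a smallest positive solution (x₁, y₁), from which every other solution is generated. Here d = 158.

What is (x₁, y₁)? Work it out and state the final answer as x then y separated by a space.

7743 616

√158 → a₀=12, period (1,1,3,12,3,1,1,24); ℓ=8 even so k=7
step 0: (12, 1)  from 12·(1,0) + (0,1)
…
step 2: (25, 2)  from 1·(13,1) + (12,1)
step 3: (88, 7)  from 3·(25,2) + (13,1)
step 4: (1081, 86)  from 12·(88,7) + (25,2)
step 5: (3331, 265)  from 3·(1081,86) + (88,7)
step 6: (4412, 351)  from 1·(3331,265) + (1081,86)
step 7: (7743, 616)  from 1·(4412,351) + (3331,265)
fundamental: x₁=7743, y₁=616  (since 59954049 − 158·379456 = 1)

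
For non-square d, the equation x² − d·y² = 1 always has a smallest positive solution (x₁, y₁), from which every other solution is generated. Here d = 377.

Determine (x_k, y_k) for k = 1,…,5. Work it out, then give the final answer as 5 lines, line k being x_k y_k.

d=377: √d = [19; 2,2,2,38] (ℓ=4, even), read p_3/q_3
i=0: a=19 ⇒ p=19, q=1
i=1: a=2 ⇒ p=39, q=2
i=2: a=2 ⇒ p=97, q=5
i=3: a=2 ⇒ p=233, q=12
→ (233, 12).  Check: 233²=54289, 377·12²=54288, difference 1.
n=2: (233,12)∘(233,12) = (233·233+377·12·12, 233·12+12·233) = (108577,5592)
n=3: (108577,5592)∘(233,12) = (233·108577+377·12·5592, 233·5592+12·108577) = (50596649,2605860)
n=4: (50596649,2605860)∘(233,12) = (233·50596649+377·12·2605860, 233·2605860+12·50596649) = (23577929857,1214325168)
n=5: (23577929857,1214325168)∘(233,12) = (233·23577929857+377·12·1214325168, 233·1214325168+12·23577929857) = (10987264716713,565872922428)

233 12
108577 5592
50596649 2605860
23577929857 1214325168
10987264716713 565872922428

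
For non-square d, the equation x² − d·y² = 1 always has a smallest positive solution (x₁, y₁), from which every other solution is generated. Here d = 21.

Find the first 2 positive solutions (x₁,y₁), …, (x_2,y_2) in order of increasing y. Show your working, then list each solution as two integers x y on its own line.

[4; 1,1,2,1,1,8] for √21; ℓ=6 ⇒ convergent index 5
i=0: a=4 ⇒ p=4, q=1
i=1: a=1 ⇒ p=5, q=1
i=2: a=1 ⇒ p=9, q=2
i=3: a=2 ⇒ p=23, q=5
i=4: a=1 ⇒ p=32, q=7
i=5: a=1 ⇒ p=55, q=12
(x₁, y₁) = (55, 12);  55² − 21·12² = 1 ✓
(x_2, y_2) = (55·55 + 21·12·12, 55·12 + 12·55) = (6049, 1320)

55 12
6049 1320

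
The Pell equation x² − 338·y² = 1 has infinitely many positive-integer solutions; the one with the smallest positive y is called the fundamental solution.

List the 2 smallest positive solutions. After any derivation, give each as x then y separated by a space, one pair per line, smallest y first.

114243 6214
26102926097 1419812004

d=338: √d = [18; 2,1,1,2,36] (ℓ=5, odd), read p_9/q_9
a_0=18:  p_0=18·1+0=18,  q_0=18·0+1=1
a_1=2:  p_1=2·18+1=37,  q_1=2·1+0=2
a_2=1:  p_2=1·37+18=55,  q_2=1·2+1=3
a_3=1:  p_3=1·55+37=92,  q_3=1·3+2=5
a_4=2:  p_4=2·92+55=239,  q_4=2·5+3=13
a_5=36:  p_5=36·239+92=8696,  q_5=36·13+5=473
a_6=2:  p_6=2·8696+239=17631,  q_6=2·473+13=959
a_7=1:  p_7=1·17631+8696=26327,  q_7=1·959+473=1432
a_8=1:  p_8=1·26327+17631=43958,  q_8=1·1432+959=2391
a_9=2:  p_9=2·43958+26327=114243,  q_9=2·2391+1432=6214
(x₁, y₁) = (114243, 6214);  114243² − 338·6214² = 1 ✓
(x_2, y_2) = (114243·114243 + 338·6214·6214, 114243·6214 + 6214·114243) = (26102926097, 1419812004)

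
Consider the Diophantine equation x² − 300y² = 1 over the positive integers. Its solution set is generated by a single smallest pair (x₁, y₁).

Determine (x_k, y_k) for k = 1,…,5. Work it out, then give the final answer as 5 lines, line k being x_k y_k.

d=300: √d = [17; 3,8,3,34] (ℓ=4, even), read p_3/q_3
a_0=17:  p_0=17·1+0=17,  q_0=17·0+1=1
a_1=3:  p_1=3·17+1=52,  q_1=3·1+0=3
a_2=8:  p_2=8·52+17=433,  q_2=8·3+1=25
a_3=3:  p_3=3·433+52=1351,  q_3=3·25+3=78
(x₁, y₁) = (1351, 78);  1351² − 300·78² = 1 ✓
k=2:  x_2 = 1351·1351+300·78·78 = 3650401,  y_2 = 1351·78+78·1351 = 210756
k=3:  x_3 = 1351·3650401+300·78·210756 = 9863382151,  y_3 = 1351·210756+78·3650401 = 569462634
k=4:  x_4 = 1351·9863382151+300·78·569462634 = 26650854921601,  y_4 = 1351·569462634+78·9863382151 = 1538687826312
k=5:  x_5 = 1351·26650854921601+300·78·1538687826312 = 72010600134783751,  y_5 = 1351·1538687826312+78·26650854921601 = 4157533937232390

1351 78
3650401 210756
9863382151 569462634
26650854921601 1538687826312
72010600134783751 4157533937232390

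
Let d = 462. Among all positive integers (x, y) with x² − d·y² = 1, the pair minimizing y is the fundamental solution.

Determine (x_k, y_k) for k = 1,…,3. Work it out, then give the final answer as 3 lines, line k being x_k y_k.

43 2
3697 172
317899 14790

d=462: √d = [21; 2,42] (ℓ=2, even), read p_1/q_1
a_0=21:  p_0=21·1+0=21,  q_0=21·0+1=1
a_1=2:  p_1=2·21+1=43,  q_1=2·1+0=2
(x₁, y₁) = (43, 2);  43² − 462·2² = 1 ✓
k=2:  x_2 = 43·43+462·2·2 = 3697,  y_2 = 43·2+2·43 = 172
k=3:  x_3 = 43·3697+462·2·172 = 317899,  y_3 = 43·172+2·3697 = 14790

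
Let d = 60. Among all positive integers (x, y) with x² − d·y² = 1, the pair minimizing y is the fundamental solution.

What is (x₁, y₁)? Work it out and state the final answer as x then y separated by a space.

[7; 1,2,1,14] for √60; ℓ=4 ⇒ convergent index 3
i=0: a=7 ⇒ p=7, q=1
i=1: a=1 ⇒ p=8, q=1
i=2: a=2 ⇒ p=23, q=3
i=3: a=1 ⇒ p=31, q=4
→ (31, 4).  Check: 31²=961, 60·4²=960, difference 1.

31 4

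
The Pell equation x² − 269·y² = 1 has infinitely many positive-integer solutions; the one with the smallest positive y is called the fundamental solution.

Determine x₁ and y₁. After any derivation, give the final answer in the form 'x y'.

[16; 2,2,32] for √269; ℓ=3 ⇒ convergent index 5
k=0  a_k=16  p_k/q_k = 16/1
k=1  a_k=2  p_k/q_k = 33/2
…
k=4  a_k=2  p_k/q_k = 5396/329
k=5  a_k=2  p_k/q_k = 13449/820
(x₁, y₁) = (13449, 820);  13449² − 269·820² = 1 ✓

13449 820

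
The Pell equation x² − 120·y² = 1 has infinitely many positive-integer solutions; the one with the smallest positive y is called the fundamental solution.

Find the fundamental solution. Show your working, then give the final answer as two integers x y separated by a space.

11 1

√120 → a₀=10, period (1,20); ℓ=2 even so k=1
i=0: a=10 ⇒ p=10, q=1
i=1: a=1 ⇒ p=11, q=1
→ (11, 1).  Check: 11²=121, 120·1²=120, difference 1.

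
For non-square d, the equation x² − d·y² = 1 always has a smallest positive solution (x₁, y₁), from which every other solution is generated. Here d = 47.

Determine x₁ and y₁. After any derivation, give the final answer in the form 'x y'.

48 7

√47 = [6; 1,5,1,12, …], period ℓ=4 (even) → k=3
k=0  a_k=6  p_k/q_k = 6/1
…
k=2  a_k=5  p_k/q_k = 41/6
k=3  a_k=1  p_k/q_k = 48/7
→ (48, 7).  Check: 48²=2304, 47·7²=2303, difference 1.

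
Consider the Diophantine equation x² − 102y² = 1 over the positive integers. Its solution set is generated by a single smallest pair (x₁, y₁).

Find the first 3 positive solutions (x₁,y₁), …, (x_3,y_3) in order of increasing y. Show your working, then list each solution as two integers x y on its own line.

101 10
20401 2020
4120901 408030

[10; 10,20] for √102; ℓ=2 ⇒ convergent index 1
step 0: (10, 1)  from 10·(1,0) + (0,1)
step 1: (101, 10)  from 10·(10,1) + (1,0)
(x₁, y₁) = (101, 10);  101² − 102·10² = 1 ✓
n=2: (101,10)∘(101,10) = (101·101+102·10·10, 101·10+10·101) = (20401,2020)
n=3: (20401,2020)∘(101,10) = (101·20401+102·10·2020, 101·2020+10·20401) = (4120901,408030)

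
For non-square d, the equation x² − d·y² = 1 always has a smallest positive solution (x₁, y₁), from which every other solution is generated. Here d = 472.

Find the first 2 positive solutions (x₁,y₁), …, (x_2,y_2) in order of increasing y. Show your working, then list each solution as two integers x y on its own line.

306917 14127
188396089777 8671632918

[21; 1,2,1,1,1,…,2,1,42] for √472; ℓ=14 ⇒ convergent index 13
step 0: (21, 1)  from 21·(1,0) + (0,1)
…
step 4: (152, 7)  from 1·(87,4) + (65,3)
step 5: (239, 11)  from 1·(152,7) + (87,4)
…
step 8: (24224, 1115)  from 4·(5779,266) + (1108,51)
step 9: (30003, 1381)  from 1·(24224,1115) + (5779,266)
…
step 12: (222687, 10250)  from 2·(84230,3877) + (54227,2496)
step 13: (306917, 14127)  from 1·(222687,10250) + (84230,3877)
fundamental: x₁=306917, y₁=14127  (since 94198044889 − 472·199572129 = 1)
n=2: (306917,14127)∘(306917,14127) = (306917·306917+472·14127·14127, 306917·14127+14127·306917) = (188396089777,8671632918)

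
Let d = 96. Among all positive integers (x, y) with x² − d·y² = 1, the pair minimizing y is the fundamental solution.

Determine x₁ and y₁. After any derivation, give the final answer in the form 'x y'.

√96 = [9; 1,3,1,18, …], period ℓ=4 (even) → k=3
step 0: (9, 1)  from 9·(1,0) + (0,1)
…
step 2: (39, 4)  from 3·(10,1) + (9,1)
step 3: (49, 5)  from 1·(39,4) + (10,1)
→ (49, 5).  Check: 49²=2401, 96·5²=2400, difference 1.

49 5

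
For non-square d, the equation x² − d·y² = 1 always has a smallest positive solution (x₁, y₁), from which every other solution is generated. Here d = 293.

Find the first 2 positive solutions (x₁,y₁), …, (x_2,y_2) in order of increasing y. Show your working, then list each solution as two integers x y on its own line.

12320649 719780
303596783562401 17736313474440

√293 → a₀=17, period (8,1,1,8,34); ℓ=5 odd so k=9
a_0=17:  p_0=17·1+0=17,  q_0=17·0+1=1
a_1=8:  p_1=8·17+1=137,  q_1=8·1+0=8
…
a_5=34:  p_5=34·2482+291=84679,  q_5=34·145+17=4947
a_6=8:  p_6=8·84679+2482=679914,  q_6=8·4947+145=39721
…
a_8=1:  p_8=1·764593+679914=1444507,  q_8=1·44668+39721=84389
a_9=8:  p_9=8·1444507+764593=12320649,  q_9=8·84389+44668=719780
→ (12320649, 719780).  Check: 12320649²=151798391781201, 293·719780²=151798391781200, difference 1.
n=2: (12320649,719780)∘(12320649,719780) = (12320649·12320649+293·719780·719780, 12320649·719780+719780·12320649) = (303596783562401,17736313474440)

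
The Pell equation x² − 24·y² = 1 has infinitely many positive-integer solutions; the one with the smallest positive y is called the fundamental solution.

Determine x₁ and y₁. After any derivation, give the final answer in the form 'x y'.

5 1

√24 = [4; 1,8, …], period ℓ=2 (even) → k=1
k=0  a_k=4  p_k/q_k = 4/1
k=1  a_k=1  p_k/q_k = 5/1
(x₁, y₁) = (5, 1);  5² − 24·1² = 1 ✓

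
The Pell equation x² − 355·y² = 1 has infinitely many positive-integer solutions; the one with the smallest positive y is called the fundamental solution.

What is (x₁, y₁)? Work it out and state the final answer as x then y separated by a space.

954809 50676

√355 → a₀=18, period (1,5,3,3,1,6,1,3,3,5,1,36); ℓ=12 even so k=11
step 0: (18, 1)  from 18·(1,0) + (0,1)
step 1: (19, 1)  from 1·(18,1) + (1,0)
step 2: (113, 6)  from 5·(19,1) + (18,1)
step 3: (358, 19)  from 3·(113,6) + (19,1)
step 4: (1187, 63)  from 3·(358,19) + (113,6)
…
step 6: (10457, 555)  from 6·(1545,82) + (1187,63)
step 7: (12002, 637)  from 1·(10457,555) + (1545,82)
step 8: (46463, 2466)  from 3·(12002,637) + (10457,555)
step 9: (151391, 8035)  from 3·(46463,2466) + (12002,637)
step 10: (803418, 42641)  from 5·(151391,8035) + (46463,2466)
step 11: (954809, 50676)  from 1·(803418,42641) + (151391,8035)
→ (954809, 50676).  Check: 954809²=911660226481, 355·50676²=911660226480, difference 1.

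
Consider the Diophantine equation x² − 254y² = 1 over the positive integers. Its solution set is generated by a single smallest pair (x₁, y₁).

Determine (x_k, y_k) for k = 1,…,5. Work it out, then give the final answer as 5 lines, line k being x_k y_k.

255 16
130049 8160
66324735 4161584
33825484801 2122399680
17250930923775 1082419675216

d=254: √d = [15; 1,14,1,30] (ℓ=4, even), read p_3/q_3
i=0: a=15 ⇒ p=15, q=1
…
i=2: a=14 ⇒ p=239, q=15
i=3: a=1 ⇒ p=255, q=16
→ (255, 16).  Check: 255²=65025, 254·16²=65024, difference 1.
(x_2, y_2) = (255·255 + 254·16·16, 255·16 + 16·255) = (130049, 8160)
(x_3, y_3) = (255·130049 + 254·16·8160, 255·8160 + 16·130049) = (66324735, 4161584)
(x_4, y_4) = (255·66324735 + 254·16·4161584, 255·4161584 + 16·66324735) = (33825484801, 2122399680)
(x_5, y_5) = (255·33825484801 + 254·16·2122399680, 255·2122399680 + 16·33825484801) = (17250930923775, 1082419675216)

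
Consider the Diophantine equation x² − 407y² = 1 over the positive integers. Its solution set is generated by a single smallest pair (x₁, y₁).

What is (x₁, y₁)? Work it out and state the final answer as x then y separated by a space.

[20; 5,1,2,1,5,40] for √407; ℓ=6 ⇒ convergent index 5
k=0  a_k=20  p_k/q_k = 20/1
k=1  a_k=5  p_k/q_k = 101/5
…
k=4  a_k=1  p_k/q_k = 464/23
k=5  a_k=5  p_k/q_k = 2663/132
fundamental: x₁=2663, y₁=132  (since 7091569 − 407·17424 = 1)

2663 132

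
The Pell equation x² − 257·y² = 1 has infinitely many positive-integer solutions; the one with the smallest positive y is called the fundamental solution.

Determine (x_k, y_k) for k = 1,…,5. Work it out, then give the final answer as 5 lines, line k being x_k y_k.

[16; 32] for √257; ℓ=1 ⇒ convergent index 1
k=0  a_k=16  p_k/q_k = 16/1
k=1  a_k=32  p_k/q_k = 513/32
→ (513, 32).  Check: 513²=263169, 257·32²=263168, difference 1.
k=2:  x_2 = 513·513+257·32·32 = 526337,  y_2 = 513·32+32·513 = 32832
k=3:  x_3 = 513·526337+257·32·32832 = 540021249,  y_3 = 513·32832+32·526337 = 33685600
k=4:  x_4 = 513·540021249+257·32·33685600 = 554061275137,  y_4 = 513·33685600+32·540021249 = 34561392768
k=5:  x_5 = 513·554061275137+257·32·34561392768 = 568466328269313,  y_5 = 513·34561392768+32·554061275137 = 35459955294368

513 32
526337 32832
540021249 33685600
554061275137 34561392768
568466328269313 35459955294368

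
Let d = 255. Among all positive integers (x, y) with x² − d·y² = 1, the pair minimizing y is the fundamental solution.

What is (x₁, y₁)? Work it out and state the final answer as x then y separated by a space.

d=255: √d = [15; 1,30] (ℓ=2, even), read p_1/q_1
a_0=15:  p_0=15·1+0=15,  q_0=15·0+1=1
a_1=1:  p_1=1·15+1=16,  q_1=1·1+0=1
(x₁, y₁) = (16, 1);  16² − 255·1² = 1 ✓

16 1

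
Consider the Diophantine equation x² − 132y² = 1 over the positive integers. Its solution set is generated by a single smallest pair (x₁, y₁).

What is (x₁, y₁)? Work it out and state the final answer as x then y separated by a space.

23 2

√132 = [11; 2,22, …], period ℓ=2 (even) → k=1
k=0  a_k=11  p_k/q_k = 11/1
k=1  a_k=2  p_k/q_k = 23/2
→ (23, 2).  Check: 23²=529, 132·2²=528, difference 1.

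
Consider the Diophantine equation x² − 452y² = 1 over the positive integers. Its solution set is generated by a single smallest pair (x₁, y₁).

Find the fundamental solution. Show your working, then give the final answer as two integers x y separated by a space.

[21; 3,1,5,3,10,3,5,1,3,42] for √452; ℓ=10 ⇒ convergent index 9
i=0: a=21 ⇒ p=21, q=1
i=1: a=3 ⇒ p=64, q=3
i=2: a=1 ⇒ p=85, q=4
i=3: a=5 ⇒ p=489, q=23
i=4: a=3 ⇒ p=1552, q=73
i=5: a=10 ⇒ p=16009, q=753
i=6: a=3 ⇒ p=49579, q=2332
i=7: a=5 ⇒ p=263904, q=12413
i=8: a=1 ⇒ p=313483, q=14745
i=9: a=3 ⇒ p=1204353, q=56648
→ (1204353, 56648).  Check: 1204353²=1450466148609, 452·56648²=1450466148608, difference 1.

1204353 56648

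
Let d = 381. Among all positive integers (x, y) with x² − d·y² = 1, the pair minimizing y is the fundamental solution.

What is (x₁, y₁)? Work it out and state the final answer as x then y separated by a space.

1015 52

√381 = [19; 1,1,12,1,1,38, …], period ℓ=6 (even) → k=5
k=0  a_k=19  p_k/q_k = 19/1
…
k=2  a_k=1  p_k/q_k = 39/2
k=3  a_k=12  p_k/q_k = 488/25
k=4  a_k=1  p_k/q_k = 527/27
k=5  a_k=1  p_k/q_k = 1015/52
(x₁, y₁) = (1015, 52);  1015² − 381·52² = 1 ✓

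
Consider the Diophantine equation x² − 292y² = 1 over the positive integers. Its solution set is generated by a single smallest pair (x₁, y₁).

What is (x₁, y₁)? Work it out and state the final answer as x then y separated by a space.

√292 → a₀=17, period (11,2,1,3,8,3,1,2,11,34); ℓ=10 even so k=9
step 0: (17, 1)  from 17·(1,0) + (0,1)
step 1: (188, 11)  from 11·(17,1) + (1,0)
…
step 4: (2136, 125)  from 3·(581,34) + (393,23)
…
step 7: (72812, 4261)  from 1·(55143,3227) + (17669,1034)
step 8: (200767, 11749)  from 2·(72812,4261) + (55143,3227)
step 9: (2281249, 133500)  from 11·(200767,11749) + (72812,4261)
(x₁, y₁) = (2281249, 133500);  2281249² − 292·133500² = 1 ✓

2281249 133500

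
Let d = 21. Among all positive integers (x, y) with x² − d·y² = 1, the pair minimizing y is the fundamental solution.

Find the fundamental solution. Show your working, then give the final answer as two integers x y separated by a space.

55 12

d=21: √d = [4; 1,1,2,1,1,8] (ℓ=6, even), read p_5/q_5
i=0: a=4 ⇒ p=4, q=1
…
i=4: a=1 ⇒ p=32, q=7
i=5: a=1 ⇒ p=55, q=12
(x₁, y₁) = (55, 12);  55² − 21·12² = 1 ✓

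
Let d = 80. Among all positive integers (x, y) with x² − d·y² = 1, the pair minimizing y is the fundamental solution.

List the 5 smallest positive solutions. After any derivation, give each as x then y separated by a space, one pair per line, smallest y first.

9 1
161 18
2889 323
51841 5796
930249 104005

[8; 1,16] for √80; ℓ=2 ⇒ convergent index 1
k=0  a_k=8  p_k/q_k = 8/1
k=1  a_k=1  p_k/q_k = 9/1
→ (9, 1).  Check: 9²=81, 80·1²=80, difference 1.
n=2: (9,1)∘(9,1) = (9·9+80·1·1, 9·1+1·9) = (161,18)
n=3: (161,18)∘(9,1) = (9·161+80·1·18, 9·18+1·161) = (2889,323)
n=4: (2889,323)∘(9,1) = (9·2889+80·1·323, 9·323+1·2889) = (51841,5796)
n=5: (51841,5796)∘(9,1) = (9·51841+80·1·5796, 9·5796+1·51841) = (930249,104005)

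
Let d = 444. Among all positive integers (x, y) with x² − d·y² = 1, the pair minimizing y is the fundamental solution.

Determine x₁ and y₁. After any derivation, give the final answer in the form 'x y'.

295 14

√444 = [21; 14,42, …], period ℓ=2 (even) → k=1
i=0: a=21 ⇒ p=21, q=1
i=1: a=14 ⇒ p=295, q=14
(x₁, y₁) = (295, 14);  295² − 444·14² = 1 ✓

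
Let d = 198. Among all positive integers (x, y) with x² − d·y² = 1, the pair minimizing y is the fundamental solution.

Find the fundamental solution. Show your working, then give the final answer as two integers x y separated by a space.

[14; 14,28] for √198; ℓ=2 ⇒ convergent index 1
step 0: (14, 1)  from 14·(1,0) + (0,1)
step 1: (197, 14)  from 14·(14,1) + (1,0)
(x₁, y₁) = (197, 14);  197² − 198·14² = 1 ✓

197 14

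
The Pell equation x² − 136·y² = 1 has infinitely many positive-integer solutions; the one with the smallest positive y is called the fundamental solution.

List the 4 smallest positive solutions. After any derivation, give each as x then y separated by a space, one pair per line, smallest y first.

35 3
2449 210
171395 14697
11995201 1028580

√136 → a₀=11, period (1,1,1,22); ℓ=4 even so k=3
step 0: (11, 1)  from 11·(1,0) + (0,1)
step 1: (12, 1)  from 1·(11,1) + (1,0)
step 2: (23, 2)  from 1·(12,1) + (11,1)
step 3: (35, 3)  from 1·(23,2) + (12,1)
(x₁, y₁) = (35, 3);  35² − 136·3² = 1 ✓
n=2: (35,3)∘(35,3) = (35·35+136·3·3, 35·3+3·35) = (2449,210)
n=3: (2449,210)∘(35,3) = (35·2449+136·3·210, 35·210+3·2449) = (171395,14697)
n=4: (171395,14697)∘(35,3) = (35·171395+136·3·14697, 35·14697+3·171395) = (11995201,1028580)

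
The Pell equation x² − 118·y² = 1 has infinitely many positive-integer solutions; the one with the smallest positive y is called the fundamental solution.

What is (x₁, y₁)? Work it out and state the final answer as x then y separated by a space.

√118 → a₀=10, period (1,6,3,2,10,2,3,6,1,20); ℓ=10 even so k=9
a_0=10:  p_0=10·1+0=10,  q_0=10·0+1=1
…
a_2=6:  p_2=6·11+10=76,  q_2=6·1+1=7
…
a_5=10:  p_5=10·554+239=5779,  q_5=10·51+22=532
…
a_8=6:  p_8=6·42115+12112=264802,  q_8=6·3877+1115=24377
a_9=1:  p_9=1·264802+42115=306917,  q_9=1·24377+3877=28254
→ (306917, 28254).  Check: 306917²=94198044889, 118·28254²=94198044888, difference 1.

306917 28254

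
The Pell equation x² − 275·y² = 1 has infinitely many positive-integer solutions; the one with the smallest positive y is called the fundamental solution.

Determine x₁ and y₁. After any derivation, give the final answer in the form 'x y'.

199 12

d=275: √d = [16; 1,1,2,1,1,32] (ℓ=6, even), read p_5/q_5
i=0: a=16 ⇒ p=16, q=1
i=1: a=1 ⇒ p=17, q=1
…
i=4: a=1 ⇒ p=116, q=7
i=5: a=1 ⇒ p=199, q=12
(x₁, y₁) = (199, 12);  199² − 275·12² = 1 ✓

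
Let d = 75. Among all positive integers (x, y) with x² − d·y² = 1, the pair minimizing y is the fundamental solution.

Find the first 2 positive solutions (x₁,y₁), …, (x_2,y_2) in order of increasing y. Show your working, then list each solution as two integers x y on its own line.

26 3
1351 156

d=75: √d = [8; 1,1,1,16] (ℓ=4, even), read p_3/q_3
k=0  a_k=8  p_k/q_k = 8/1
k=1  a_k=1  p_k/q_k = 9/1
k=2  a_k=1  p_k/q_k = 17/2
k=3  a_k=1  p_k/q_k = 26/3
(x₁, y₁) = (26, 3);  26² − 75·3² = 1 ✓
k=2:  x_2 = 26·26+75·3·3 = 1351,  y_2 = 26·3+3·26 = 156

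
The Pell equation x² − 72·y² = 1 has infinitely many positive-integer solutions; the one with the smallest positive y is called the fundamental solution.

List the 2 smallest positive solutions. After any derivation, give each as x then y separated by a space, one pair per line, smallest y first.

[8; 2,16] for √72; ℓ=2 ⇒ convergent index 1
i=0: a=8 ⇒ p=8, q=1
i=1: a=2 ⇒ p=17, q=2
(x₁, y₁) = (17, 2);  17² − 72·2² = 1 ✓
(17+2√72)^2 = 577 + 68√72

17 2
577 68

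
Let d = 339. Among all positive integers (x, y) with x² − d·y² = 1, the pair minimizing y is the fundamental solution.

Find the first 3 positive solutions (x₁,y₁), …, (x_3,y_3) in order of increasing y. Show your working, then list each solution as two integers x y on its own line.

97970 5321
19196241799 1042596740
3761311617998090 204286405230279

√339 = [18; 2,2,2,1,17,1,2,2,2,36, …], period ℓ=10 (even) → k=9
step 0: (18, 1)  from 18·(1,0) + (0,1)
step 1: (37, 2)  from 2·(18,1) + (1,0)
step 2: (92, 5)  from 2·(37,2) + (18,1)
…
step 5: (5542, 301)  from 17·(313,17) + (221,12)
step 6: (5855, 318)  from 1·(5542,301) + (313,17)
step 7: (17252, 937)  from 2·(5855,318) + (5542,301)
step 8: (40359, 2192)  from 2·(17252,937) + (5855,318)
step 9: (97970, 5321)  from 2·(40359,2192) + (17252,937)
(x₁, y₁) = (97970, 5321);  97970² − 339·5321² = 1 ✓
n=2: (97970,5321)∘(97970,5321) = (97970·97970+339·5321·5321, 97970·5321+5321·97970) = (19196241799,1042596740)
n=3: (19196241799,1042596740)∘(97970,5321) = (97970·19196241799+339·5321·1042596740, 97970·1042596740+5321·19196241799) = (3761311617998090,204286405230279)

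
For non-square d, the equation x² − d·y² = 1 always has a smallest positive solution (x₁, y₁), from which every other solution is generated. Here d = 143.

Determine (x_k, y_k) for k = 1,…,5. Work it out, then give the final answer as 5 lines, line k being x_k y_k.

12 1
287 24
6876 575
164737 13776
3946812 330049

[11; 1,22] for √143; ℓ=2 ⇒ convergent index 1
i=0: a=11 ⇒ p=11, q=1
i=1: a=1 ⇒ p=12, q=1
→ (12, 1).  Check: 12²=144, 143·1²=143, difference 1.
(x_2, y_2) = (12·12 + 143·1·1, 12·1 + 1·12) = (287, 24)
(x_3, y_3) = (12·287 + 143·1·24, 12·24 + 1·287) = (6876, 575)
(x_4, y_4) = (12·6876 + 143·1·575, 12·575 + 1·6876) = (164737, 13776)
(x_5, y_5) = (12·164737 + 143·1·13776, 12·13776 + 1·164737) = (3946812, 330049)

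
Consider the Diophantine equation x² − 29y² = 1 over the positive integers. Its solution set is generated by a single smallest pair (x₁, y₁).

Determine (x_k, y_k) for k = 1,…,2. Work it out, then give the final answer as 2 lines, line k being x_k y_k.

√29 → a₀=5, period (2,1,1,2,10); ℓ=5 odd so k=9
a_0=5:  p_0=5·1+0=5,  q_0=5·0+1=1
a_1=2:  p_1=2·5+1=11,  q_1=2·1+0=2
a_2=1:  p_2=1·11+5=16,  q_2=1·2+1=3
a_3=1:  p_3=1·16+11=27,  q_3=1·3+2=5
a_4=2:  p_4=2·27+16=70,  q_4=2·5+3=13
a_5=10:  p_5=10·70+27=727,  q_5=10·13+5=135
…
a_8=1:  p_8=1·2251+1524=3775,  q_8=1·418+283=701
a_9=2:  p_9=2·3775+2251=9801,  q_9=2·701+418=1820
(x₁, y₁) = (9801, 1820);  9801² − 29·1820² = 1 ✓
k=2:  x_2 = 9801·9801+29·1820·1820 = 192119201,  y_2 = 9801·1820+1820·9801 = 35675640

9801 1820
192119201 35675640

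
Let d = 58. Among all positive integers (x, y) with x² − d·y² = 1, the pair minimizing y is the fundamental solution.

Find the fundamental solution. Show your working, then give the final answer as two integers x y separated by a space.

19603 2574

√58 → a₀=7, period (1,1,1,1,1,1,14); ℓ=7 odd so k=13
k=0  a_k=7  p_k/q_k = 7/1
k=1  a_k=1  p_k/q_k = 8/1
k=2  a_k=1  p_k/q_k = 15/2
…
k=6  a_k=1  p_k/q_k = 99/13
k=7  a_k=14  p_k/q_k = 1447/190
…
k=9  a_k=1  p_k/q_k = 2993/393
k=10  a_k=1  p_k/q_k = 4539/596
k=11  a_k=1  p_k/q_k = 7532/989
k=12  a_k=1  p_k/q_k = 12071/1585
k=13  a_k=1  p_k/q_k = 19603/2574
→ (19603, 2574).  Check: 19603²=384277609, 58·2574²=384277608, difference 1.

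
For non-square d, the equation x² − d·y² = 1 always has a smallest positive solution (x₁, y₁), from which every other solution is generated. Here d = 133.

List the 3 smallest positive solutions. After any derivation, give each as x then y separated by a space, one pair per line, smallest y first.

√133 → a₀=11, period (1,1,7,5,1,…,1,1,22); ℓ=16 even so k=15
step 0: (11, 1)  from 11·(1,0) + (0,1)
step 1: (12, 1)  from 1·(11,1) + (1,0)
step 2: (23, 2)  from 1·(12,1) + (11,1)
step 3: (173, 15)  from 7·(23,2) + (12,1)
step 4: (888, 77)  from 5·(173,15) + (23,2)
step 5: (1061, 92)  from 1·(888,77) + (173,15)
step 6: (1949, 169)  from 1·(1061,92) + (888,77)
…
step 8: (7969, 691)  from 2·(3010,261) + (1949,169)
step 9: (10979, 952)  from 1·(7969,691) + (3010,261)
step 10: (18948, 1643)  from 1·(10979,952) + (7969,691)
step 11: (29927, 2595)  from 1·(18948,1643) + (10979,952)
step 12: (168583, 14618)  from 5·(29927,2595) + (18948,1643)
step 13: (1210008, 104921)  from 7·(168583,14618) + (29927,2595)
step 14: (1378591, 119539)  from 1·(1210008,104921) + (168583,14618)
step 15: (2588599, 224460)  from 1·(1378591,119539) + (1210008,104921)
fundamental: x₁=2588599, y₁=224460  (since 6700844782801 − 133·50382291600 = 1)
n=2: (2588599,224460)∘(2588599,224460) = (2588599·2588599+133·224460·224460, 2588599·224460+224460·2588599) = (13401689565601,1162073863080)
n=3: (13401689565601,1162073863080)∘(2588599,224460) = (2588599·13401689565601+133·224460·1162073863080, 2588599·1162073863080+224460·13401689565601) = (69383200415647777399,6016286479789825380)

2588599 224460
13401689565601 1162073863080
69383200415647777399 6016286479789825380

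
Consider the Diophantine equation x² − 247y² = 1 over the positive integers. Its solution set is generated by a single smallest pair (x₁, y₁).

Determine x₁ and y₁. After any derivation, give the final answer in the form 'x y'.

d=247: √d = [15; 1,2,1,1,9,1,9,1,1,2,1,30] (ℓ=12, even), read p_11/q_11
a_0=15:  p_0=15·1+0=15,  q_0=15·0+1=1
a_1=1:  p_1=1·15+1=16,  q_1=1·1+0=1
a_2=2:  p_2=2·16+15=47,  q_2=2·1+1=3
a_3=1:  p_3=1·47+16=63,  q_3=1·3+1=4
a_4=1:  p_4=1·63+47=110,  q_4=1·4+3=7
a_5=9:  p_5=9·110+63=1053,  q_5=9·7+4=67
a_6=1:  p_6=1·1053+110=1163,  q_6=1·67+7=74
a_7=9:  p_7=9·1163+1053=11520,  q_7=9·74+67=733
a_8=1:  p_8=1·11520+1163=12683,  q_8=1·733+74=807
a_9=1:  p_9=1·12683+11520=24203,  q_9=1·807+733=1540
a_10=2:  p_10=2·24203+12683=61089,  q_10=2·1540+807=3887
a_11=1:  p_11=1·61089+24203=85292,  q_11=1·3887+1540=5427
fundamental: x₁=85292, y₁=5427  (since 7274725264 − 247·29452329 = 1)

85292 5427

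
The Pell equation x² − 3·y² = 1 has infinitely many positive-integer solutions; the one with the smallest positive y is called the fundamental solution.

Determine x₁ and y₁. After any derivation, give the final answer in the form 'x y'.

√3 → a₀=1, period (1,2); ℓ=2 even so k=1
i=0: a=1 ⇒ p=1, q=1
i=1: a=1 ⇒ p=2, q=1
→ (2, 1).  Check: 2²=4, 3·1²=3, difference 1.

2 1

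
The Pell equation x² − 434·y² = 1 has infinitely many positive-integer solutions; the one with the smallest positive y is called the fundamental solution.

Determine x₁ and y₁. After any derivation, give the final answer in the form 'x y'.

√434 → a₀=20, period (1,4,1,40); ℓ=4 even so k=3
k=0  a_k=20  p_k/q_k = 20/1
k=1  a_k=1  p_k/q_k = 21/1
k=2  a_k=4  p_k/q_k = 104/5
k=3  a_k=1  p_k/q_k = 125/6
fundamental: x₁=125, y₁=6  (since 15625 − 434·36 = 1)

125 6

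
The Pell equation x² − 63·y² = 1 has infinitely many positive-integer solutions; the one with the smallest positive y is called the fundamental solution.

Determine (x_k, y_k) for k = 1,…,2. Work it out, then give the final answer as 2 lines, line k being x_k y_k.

8 1
127 16

d=63: √d = [7; 1,14] (ℓ=2, even), read p_1/q_1
a_0=7:  p_0=7·1+0=7,  q_0=7·0+1=1
a_1=1:  p_1=1·7+1=8,  q_1=1·1+0=1
(x₁, y₁) = (8, 1);  8² − 63·1² = 1 ✓
n=2: (8,1)∘(8,1) = (8·8+63·1·1, 8·1+1·8) = (127,16)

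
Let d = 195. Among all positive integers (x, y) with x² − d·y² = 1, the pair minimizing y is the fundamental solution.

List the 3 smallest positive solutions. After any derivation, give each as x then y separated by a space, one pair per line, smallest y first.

14 1
391 28
10934 783

√195 = [13; 1,26, …], period ℓ=2 (even) → k=1
a_0=13:  p_0=13·1+0=13,  q_0=13·0+1=1
a_1=1:  p_1=1·13+1=14,  q_1=1·1+0=1
(x₁, y₁) = (14, 1);  14² − 195·1² = 1 ✓
(x_2, y_2) = (14·14 + 195·1·1, 14·1 + 1·14) = (391, 28)
(x_3, y_3) = (14·391 + 195·1·28, 14·28 + 1·391) = (10934, 783)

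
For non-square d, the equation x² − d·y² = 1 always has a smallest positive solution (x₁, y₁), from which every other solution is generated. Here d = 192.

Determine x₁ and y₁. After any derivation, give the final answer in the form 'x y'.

97 7

[13; 1,5,1,26] for √192; ℓ=4 ⇒ convergent index 3
a_0=13:  p_0=13·1+0=13,  q_0=13·0+1=1
…
a_2=5:  p_2=5·14+13=83,  q_2=5·1+1=6
a_3=1:  p_3=1·83+14=97,  q_3=1·6+1=7
→ (97, 7).  Check: 97²=9409, 192·7²=9408, difference 1.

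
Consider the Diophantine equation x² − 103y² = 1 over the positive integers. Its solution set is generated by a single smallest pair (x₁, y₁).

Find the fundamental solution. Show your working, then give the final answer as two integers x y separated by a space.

227528 22419

√103 = [10; 6,1,2,1,1,9,1,1,2,1,6,20, …], period ℓ=12 (even) → k=11
a_0=10:  p_0=10·1+0=10,  q_0=10·0+1=1
a_1=6:  p_1=6·10+1=61,  q_1=6·1+0=6
a_2=1:  p_2=1·61+10=71,  q_2=1·6+1=7
a_3=2:  p_3=2·71+61=203,  q_3=2·7+6=20
a_4=1:  p_4=1·203+71=274,  q_4=1·20+7=27
a_5=1:  p_5=1·274+203=477,  q_5=1·27+20=47
a_6=9:  p_6=9·477+274=4567,  q_6=9·47+27=450
a_7=1:  p_7=1·4567+477=5044,  q_7=1·450+47=497
a_8=1:  p_8=1·5044+4567=9611,  q_8=1·497+450=947
a_9=2:  p_9=2·9611+5044=24266,  q_9=2·947+497=2391
a_10=1:  p_10=1·24266+9611=33877,  q_10=1·2391+947=3338
a_11=6:  p_11=6·33877+24266=227528,  q_11=6·3338+2391=22419
→ (227528, 22419).  Check: 227528²=51768990784, 103·22419²=51768990783, difference 1.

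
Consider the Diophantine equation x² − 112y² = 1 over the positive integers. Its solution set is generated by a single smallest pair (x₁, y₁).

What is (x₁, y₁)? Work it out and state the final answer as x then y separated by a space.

d=112: √d = [10; 1,1,2,1,1,20] (ℓ=6, even), read p_5/q_5
a_0=10:  p_0=10·1+0=10,  q_0=10·0+1=1
…
a_3=2:  p_3=2·21+11=53,  q_3=2·2+1=5
a_4=1:  p_4=1·53+21=74,  q_4=1·5+2=7
a_5=1:  p_5=1·74+53=127,  q_5=1·7+5=12
(x₁, y₁) = (127, 12);  127² − 112·12² = 1 ✓

127 12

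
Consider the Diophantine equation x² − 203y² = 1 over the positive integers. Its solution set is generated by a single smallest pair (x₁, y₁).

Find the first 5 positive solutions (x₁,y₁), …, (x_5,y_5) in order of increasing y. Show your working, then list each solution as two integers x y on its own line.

57 4
6497 456
740601 51980
84422017 5925264
9623369337 675428116

d=203: √d = [14; 4,28] (ℓ=2, even), read p_1/q_1
k=0  a_k=14  p_k/q_k = 14/1
k=1  a_k=4  p_k/q_k = 57/4
→ (57, 4).  Check: 57²=3249, 203·4²=3248, difference 1.
(x_2, y_2) = (57·57 + 203·4·4, 57·4 + 4·57) = (6497, 456)
(x_3, y_3) = (57·6497 + 203·4·456, 57·456 + 4·6497) = (740601, 51980)
(x_4, y_4) = (57·740601 + 203·4·51980, 57·51980 + 4·740601) = (84422017, 5925264)
(x_5, y_5) = (57·84422017 + 203·4·5925264, 57·5925264 + 4·84422017) = (9623369337, 675428116)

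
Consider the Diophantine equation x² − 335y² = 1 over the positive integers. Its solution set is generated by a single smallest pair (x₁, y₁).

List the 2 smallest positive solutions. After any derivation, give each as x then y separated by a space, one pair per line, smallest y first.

√335 → a₀=18, period (3,3,3,36); ℓ=4 even so k=3
k=0  a_k=18  p_k/q_k = 18/1
k=1  a_k=3  p_k/q_k = 55/3
k=2  a_k=3  p_k/q_k = 183/10
k=3  a_k=3  p_k/q_k = 604/33
fundamental: x₁=604, y₁=33  (since 364816 − 335·1089 = 1)
(x_2, y_2) = (604·604 + 335·33·33, 604·33 + 33·604) = (729631, 39864)

604 33
729631 39864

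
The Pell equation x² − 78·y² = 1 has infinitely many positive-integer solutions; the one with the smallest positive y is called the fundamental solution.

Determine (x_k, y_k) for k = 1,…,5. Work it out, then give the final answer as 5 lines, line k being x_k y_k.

√78 → a₀=8, period (1,4,1,16); ℓ=4 even so k=3
i=0: a=8 ⇒ p=8, q=1
…
i=2: a=4 ⇒ p=44, q=5
i=3: a=1 ⇒ p=53, q=6
(x₁, y₁) = (53, 6);  53² − 78·6² = 1 ✓
n=2: (53,6)∘(53,6) = (53·53+78·6·6, 53·6+6·53) = (5617,636)
n=3: (5617,636)∘(53,6) = (53·5617+78·6·636, 53·636+6·5617) = (595349,67410)
n=4: (595349,67410)∘(53,6) = (53·595349+78·6·67410, 53·67410+6·595349) = (63101377,7144824)
n=5: (63101377,7144824)∘(53,6) = (53·63101377+78·6·7144824, 53·7144824+6·63101377) = (6688150613,757283934)

53 6
5617 636
595349 67410
63101377 7144824
6688150613 757283934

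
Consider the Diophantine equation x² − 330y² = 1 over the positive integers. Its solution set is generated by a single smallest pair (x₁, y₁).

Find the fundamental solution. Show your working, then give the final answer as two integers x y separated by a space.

[18; 6,36] for √330; ℓ=2 ⇒ convergent index 1
k=0  a_k=18  p_k/q_k = 18/1
k=1  a_k=6  p_k/q_k = 109/6
fundamental: x₁=109, y₁=6  (since 11881 − 330·36 = 1)

109 6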